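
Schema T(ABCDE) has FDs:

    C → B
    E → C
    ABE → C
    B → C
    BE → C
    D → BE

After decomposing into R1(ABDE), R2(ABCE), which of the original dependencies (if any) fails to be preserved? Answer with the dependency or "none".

C → B lies within R2.
E → C lies within R2.
ABE → C lies within R2.
B → C lies within R2.
BE → C lies within R2.
D → BE lies within R1.
Every dependency is enforceable on the fragments, so the decomposition is dependency-preserving.

none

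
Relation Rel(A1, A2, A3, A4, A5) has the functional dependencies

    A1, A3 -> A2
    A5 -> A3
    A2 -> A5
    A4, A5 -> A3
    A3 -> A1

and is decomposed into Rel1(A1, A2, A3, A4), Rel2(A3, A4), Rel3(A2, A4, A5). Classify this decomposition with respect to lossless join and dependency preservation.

Lossless test (chase): Rows 1 and 3 agree on A2; apply A2→A5 and equate their A5 entries. Rows 1 and 3 agree on A4, A5; apply A4, A5→A3 and equate their A3 entries. Rows 1 and 2 agree on A3; apply A3→A1 and equate their A1 entries. Rows 1 and 3 agree on A3; apply A3→A1 and equate their A1 entries. Rows 1 and 2 agree on A1, A3; apply A1, A3→A2 and equate their A2 entries. Rows 1 and 2 agree on A2; apply A2→A5 and equate their A5 entries. Row 1 is now all distinguished symbols — the join is lossless.
Dependency preservation: A5 → A3; A4, A5 → A3 are not contained in any single fragment, but the restricted closure of each left-hand side across the fragments still reaches the right-hand side; the remaining FDs each lie inside some fragment. All dependencies are preserved.

lossless and dependency-preserving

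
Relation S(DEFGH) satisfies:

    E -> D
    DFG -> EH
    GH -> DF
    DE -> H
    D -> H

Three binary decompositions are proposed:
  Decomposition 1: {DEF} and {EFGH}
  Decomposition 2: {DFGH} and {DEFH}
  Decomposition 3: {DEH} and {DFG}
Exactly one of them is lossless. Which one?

Decomposition 1

Decomposition 1: common = {EF}, closure = {DEFH} → lossless.
Decomposition 2: common = {DFH}, closure = {DFH} → lossy.
Decomposition 3: common = {D}, closure = {DH} → lossy.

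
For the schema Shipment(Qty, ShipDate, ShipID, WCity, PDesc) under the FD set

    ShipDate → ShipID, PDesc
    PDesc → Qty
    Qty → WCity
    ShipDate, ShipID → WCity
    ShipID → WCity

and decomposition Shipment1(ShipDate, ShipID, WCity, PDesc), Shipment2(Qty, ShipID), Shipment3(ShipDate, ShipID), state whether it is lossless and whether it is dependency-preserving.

lossy and not dependency-preserving

Lossless test (chase): Rows 1 and 3 agree on ShipDate; apply ShipDate→ShipID, PDesc and equate their ShipID, PDesc entries. Rows 1 and 3 agree on PDesc; apply PDesc→Qty and equate their Qty entries. Rows 1 and 3 agree on Qty; apply Qty→WCity and equate their WCity entries. Rows 1 and 2 agree on ShipID; apply ShipID→WCity and equate their WCity entries. No row becomes fully distinguished — the join is lossy.
Dependency preservation: the restricted closure of {PDesc} across the fragments never reaches {Qty}, so PDesc → Qty cannot be enforced without a join — not preserved.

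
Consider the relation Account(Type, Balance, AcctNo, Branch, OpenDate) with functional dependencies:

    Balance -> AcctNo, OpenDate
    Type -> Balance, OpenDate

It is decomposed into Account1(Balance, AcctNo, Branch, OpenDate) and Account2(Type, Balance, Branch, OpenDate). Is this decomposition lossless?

Yes

Common attributes: Account1 ∩ Account2 = {Balance, Branch, OpenDate}.
Closure of {Balance, Branch, OpenDate}: Balance → AcctNo, OpenDate applies, adding AcctNo. So (Balance, Branch, OpenDate)⁺ = {Balance, AcctNo, Branch, OpenDate}.
This closure contains every attribute of Account1, so Account1 ∩ Account2 → Account1. The join is lossless.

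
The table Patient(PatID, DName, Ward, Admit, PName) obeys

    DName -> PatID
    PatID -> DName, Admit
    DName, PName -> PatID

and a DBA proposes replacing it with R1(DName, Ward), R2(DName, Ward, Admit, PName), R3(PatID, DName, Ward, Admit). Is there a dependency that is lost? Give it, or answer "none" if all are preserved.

DName → PatID lies within R3.
PatID → DName, Admit lies within R3.
DName, PName → PatID: restricted closure across fragments reaches PatID.
Every dependency is enforceable on the fragments, so the decomposition is dependency-preserving.

none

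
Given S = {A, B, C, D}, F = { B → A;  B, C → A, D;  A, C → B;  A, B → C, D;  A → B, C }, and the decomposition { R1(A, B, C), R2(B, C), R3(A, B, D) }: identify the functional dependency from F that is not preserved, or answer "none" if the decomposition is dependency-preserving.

none

B → A lies within R1.
B, C → A, D: restricted closure across fragments reaches A, D.
A, C → B lies within R1.
A, B → C, D: restricted closure across fragments reaches C, D.
A → B, C lies within R1.
Every dependency is enforceable on the fragments, so the decomposition is dependency-preserving.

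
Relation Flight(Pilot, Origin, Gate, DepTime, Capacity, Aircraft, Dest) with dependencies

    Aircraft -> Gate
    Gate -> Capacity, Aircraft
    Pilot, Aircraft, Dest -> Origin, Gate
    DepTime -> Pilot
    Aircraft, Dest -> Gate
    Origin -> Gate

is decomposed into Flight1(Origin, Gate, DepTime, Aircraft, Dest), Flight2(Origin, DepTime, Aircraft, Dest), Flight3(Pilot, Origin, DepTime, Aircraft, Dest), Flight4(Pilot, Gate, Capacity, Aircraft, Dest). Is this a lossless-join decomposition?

Yes

Chase test. Columns are Pilot, Origin, Gate, DepTime, Capacity, Aircraft, Dest; row i has aⱼ where attribute j ∈ Flighti, else bᵢⱼ.
Initial tableau (one row per fragment):
  row 1: b11 a2 a3 a4 b15 a6 a7
  row 2: b21 a2 b23 a4 b25 a6 a7
  row 3: a1 a2 b33 a4 b35 a6 a7
  row 4: a1 b42 a3 b44 a5 a6 a7
Rows 1 and 2 agree on Aircraft; apply Aircraft→Gate and equate their Gate entries.
Rows 1 and 3 agree on Aircraft; apply Aircraft→Gate and equate their Gate entries.
Rows 1 and 2 agree on Gate; apply Gate→Capacity, Aircraft and equate their Capacity, Aircraft entries.
Rows 1 and 3 agree on Gate; apply Gate→Capacity, Aircraft and equate their Capacity, Aircraft entries.
Rows 1 and 4 agree on Gate; apply Gate→Capacity, Aircraft and equate their Capacity, Aircraft entries.
Rows 3 and 4 agree on Pilot, Aircraft, Dest; apply Pilot, Aircraft, Dest→Origin, Gate and equate their Origin, Gate entries.
Rows 1 and 2 agree on DepTime; apply DepTime→Pilot and equate their Pilot entries.
Rows 1 and 3 agree on DepTime; apply DepTime→Pilot and equate their Pilot entries.
Row 1 is now all distinguished symbols — the join is lossless.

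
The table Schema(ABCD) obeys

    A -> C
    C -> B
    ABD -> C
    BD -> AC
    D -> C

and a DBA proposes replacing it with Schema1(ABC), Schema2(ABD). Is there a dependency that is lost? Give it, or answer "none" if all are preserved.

A → C lies within Schema1.
C → B lies within Schema1.
ABD → C: restricted closure across fragments reaches C.
BD → AC: restricted closure across fragments reaches AC.
D → C: restricted closure across fragments reaches C.
Every dependency is enforceable on the fragments, so the decomposition is dependency-preserving.

none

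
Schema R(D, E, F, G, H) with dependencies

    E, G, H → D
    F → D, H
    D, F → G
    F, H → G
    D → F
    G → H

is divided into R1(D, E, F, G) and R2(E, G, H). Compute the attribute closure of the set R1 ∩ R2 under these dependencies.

R1 ∩ R2 = {E, G}.
G → H applies, adding H
E, G, H → D applies, adding D
D → F applies, adding F
Closure: {D, E, F, G, H}.

D, E, F, G, H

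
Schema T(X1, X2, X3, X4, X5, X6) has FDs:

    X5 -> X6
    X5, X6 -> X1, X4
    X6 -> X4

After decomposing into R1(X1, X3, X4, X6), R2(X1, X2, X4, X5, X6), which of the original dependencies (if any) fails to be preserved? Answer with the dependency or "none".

none

X5 → X6 lies within R2.
X5, X6 → X1, X4 lies within R2.
X6 → X4 lies within R1.
Every dependency is enforceable on the fragments, so the decomposition is dependency-preserving.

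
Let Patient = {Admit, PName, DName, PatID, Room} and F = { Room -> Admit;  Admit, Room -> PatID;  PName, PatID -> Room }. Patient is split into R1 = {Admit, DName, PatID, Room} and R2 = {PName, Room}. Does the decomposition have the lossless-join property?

Common attributes: R1 ∩ R2 = {Room}.
Closure of {Room}: Room → Admit applies, adding Admit; Admit, Room → PatID applies, adding PatID. So (Room)⁺ = {Admit, PatID, Room}.
The closure contains neither all of R1 = {Admit, DName, PatID, Room} nor all of R2 = {PName, Room}, so the common attributes are not a superkey of either fragment. The join is lossy.

No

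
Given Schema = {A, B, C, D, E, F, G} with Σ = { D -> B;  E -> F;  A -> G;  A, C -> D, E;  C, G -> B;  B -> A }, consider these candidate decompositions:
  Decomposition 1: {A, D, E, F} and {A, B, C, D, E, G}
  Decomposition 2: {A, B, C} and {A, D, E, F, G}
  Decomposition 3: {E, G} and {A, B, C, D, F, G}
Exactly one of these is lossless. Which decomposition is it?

Decomposition 1: common = {A, D, E}, closure = {A, B, D, E, F, G} → lossless.
Decomposition 2: common = {A}, closure = {A, G} → lossy.
Decomposition 3: common = {G}, closure = {G} → lossy.

Decomposition 1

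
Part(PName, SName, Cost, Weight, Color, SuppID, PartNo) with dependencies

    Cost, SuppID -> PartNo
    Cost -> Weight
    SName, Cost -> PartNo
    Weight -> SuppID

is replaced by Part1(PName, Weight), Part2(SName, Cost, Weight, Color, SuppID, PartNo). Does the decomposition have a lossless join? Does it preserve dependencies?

Lossless test: (Weight)⁺ = {Weight, SuppID}, which is a superkey of neither fragment — lossy.
Dependency preservation: every FD's attributes lie within a single fragment, so each can be enforced locally — preserved.

lossy but dependency-preserving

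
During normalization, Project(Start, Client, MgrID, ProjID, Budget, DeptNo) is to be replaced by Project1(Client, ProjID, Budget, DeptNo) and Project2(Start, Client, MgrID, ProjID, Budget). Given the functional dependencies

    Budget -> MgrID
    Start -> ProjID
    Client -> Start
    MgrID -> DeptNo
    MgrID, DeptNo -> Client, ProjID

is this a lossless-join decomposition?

Common attributes: Project1 ∩ Project2 = {Client, ProjID, Budget}.
Closure of {Client, ProjID, Budget}: Budget → MgrID applies, adding MgrID; Client → Start applies, adding Start; MgrID → DeptNo applies, adding DeptNo. So (Client, ProjID, Budget)⁺ = {Start, Client, MgrID, ProjID, Budget, DeptNo}.
This closure contains every attribute of Project1, so Project1 ∩ Project2 → Project1. The join is lossless.

Yes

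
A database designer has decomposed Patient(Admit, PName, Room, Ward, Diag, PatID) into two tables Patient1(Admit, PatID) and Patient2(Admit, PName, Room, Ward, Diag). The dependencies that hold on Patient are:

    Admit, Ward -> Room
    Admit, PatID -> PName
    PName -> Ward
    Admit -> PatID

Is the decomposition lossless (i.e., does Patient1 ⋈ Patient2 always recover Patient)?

Yes

Common attributes: Patient1 ∩ Patient2 = {Admit}.
Closure of {Admit}: Admit → PatID applies, adding PatID; Admit, PatID → PName applies, adding PName; PName → Ward applies, adding Ward; Admit, Ward → Room applies, adding Room. So (Admit)⁺ = {Admit, PName, Room, Ward, PatID}.
This closure contains every attribute of Patient1, so Patient1 ∩ Patient2 → Patient1. The join is lossless.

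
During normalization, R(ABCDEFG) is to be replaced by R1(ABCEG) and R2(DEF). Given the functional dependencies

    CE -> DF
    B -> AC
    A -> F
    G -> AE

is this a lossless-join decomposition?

Common attributes: R1 ∩ R2 = {E}.
No dependency enlarges {E}, so (E)⁺ = {E}.
The closure contains neither all of R1 = {ABCEG} nor all of R2 = {DEF}, so the common attributes are not a superkey of either fragment. The join is lossy.

No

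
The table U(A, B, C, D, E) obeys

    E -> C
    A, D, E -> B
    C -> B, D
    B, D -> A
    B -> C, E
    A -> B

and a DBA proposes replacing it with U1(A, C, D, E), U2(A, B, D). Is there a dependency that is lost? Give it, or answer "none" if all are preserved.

none

E → C lies within U1.
A, D, E → B: restricted closure across fragments reaches B.
C → B, D: restricted closure across fragments reaches B, D.
B, D → A lies within U2.
B → C, E: restricted closure across fragments reaches C, E.
A → B lies within U2.
Every dependency is enforceable on the fragments, so the decomposition is dependency-preserving.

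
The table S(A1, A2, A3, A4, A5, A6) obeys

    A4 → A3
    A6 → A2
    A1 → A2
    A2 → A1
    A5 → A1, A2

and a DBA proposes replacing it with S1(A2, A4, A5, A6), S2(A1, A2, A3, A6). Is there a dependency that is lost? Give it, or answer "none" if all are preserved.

Check A4 → A3: no single fragment contains all of {A3, A4}, and the restricted closure of {A4} across the fragments never reaches {A3}.
A6 → A2 is preserved.
A1 → A2 is preserved.
A2 → A1 is preserved.
A5 → A1, A2 is preserved.

A4 → A3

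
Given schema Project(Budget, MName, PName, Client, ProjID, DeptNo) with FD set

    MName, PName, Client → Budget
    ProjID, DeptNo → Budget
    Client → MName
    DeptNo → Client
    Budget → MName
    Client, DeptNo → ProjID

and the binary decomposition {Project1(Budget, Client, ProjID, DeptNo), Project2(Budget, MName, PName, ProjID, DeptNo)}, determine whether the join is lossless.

Yes

Common attributes: Project1 ∩ Project2 = {Budget, ProjID, DeptNo}.
Closure of {Budget, ProjID, DeptNo}: DeptNo → Client applies, adding Client; Budget → MName applies, adding MName. So (Budget, ProjID, DeptNo)⁺ = {Budget, MName, Client, ProjID, DeptNo}.
This closure contains every attribute of Project1, so Project1 ∩ Project2 → Project1. The join is lossless.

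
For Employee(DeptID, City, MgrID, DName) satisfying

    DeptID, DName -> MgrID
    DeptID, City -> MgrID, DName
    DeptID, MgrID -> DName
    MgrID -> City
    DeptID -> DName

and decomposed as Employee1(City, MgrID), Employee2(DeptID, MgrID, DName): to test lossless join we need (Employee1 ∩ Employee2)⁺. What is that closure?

City, MgrID

Employee1 ∩ Employee2 = {MgrID}.
MgrID → City applies, adding City
Closure: {City, MgrID}.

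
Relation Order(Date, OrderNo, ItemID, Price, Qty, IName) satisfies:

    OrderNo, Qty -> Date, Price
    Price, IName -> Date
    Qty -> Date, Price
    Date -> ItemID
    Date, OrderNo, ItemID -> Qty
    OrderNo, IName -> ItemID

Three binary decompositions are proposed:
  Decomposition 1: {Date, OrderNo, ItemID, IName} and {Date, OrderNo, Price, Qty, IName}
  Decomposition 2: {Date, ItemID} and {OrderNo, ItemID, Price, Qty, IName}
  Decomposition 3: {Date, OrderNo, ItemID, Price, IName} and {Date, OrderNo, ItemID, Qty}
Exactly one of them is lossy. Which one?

Decomposition 1: common = {Date, OrderNo, IName}, closure = {Date, OrderNo, ItemID, Price, Qty, IName} → lossless.
Decomposition 2: common = {ItemID}, closure = {ItemID} → lossy.
Decomposition 3: common = {Date, OrderNo, ItemID}, closure = {Date, OrderNo, ItemID, Price, Qty} → lossless.

Decomposition 2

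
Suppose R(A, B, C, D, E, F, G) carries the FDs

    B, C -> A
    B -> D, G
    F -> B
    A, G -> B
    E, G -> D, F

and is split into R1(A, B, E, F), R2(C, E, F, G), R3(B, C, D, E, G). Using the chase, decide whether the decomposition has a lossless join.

Chase test. Columns are A, B, C, D, E, F, G; row i has aⱼ where attribute j ∈ Ri, else bᵢⱼ.
Initial tableau (one row per fragment):
  row 1: a1 a2 b13 b14 a5 a6 b17
  row 2: b21 b22 a3 b24 a5 a6 a7
  row 3: b31 a2 a3 a4 a5 b36 a7
Rows 1 and 3 agree on B; apply B→D, G and equate their D, G entries.
Rows 1 and 2 agree on F; apply F→B and equate their B entries.
Rows 1 and 2 agree on E, G; apply E, G→D, F and equate their D, F entries.
Rows 1 and 3 agree on E, G; apply E, G→D, F and equate their D, F entries.
Rows 2 and 3 agree on B, C; apply B, C→A and equate their A entries.
No row becomes fully distinguished — the join is lossy.

No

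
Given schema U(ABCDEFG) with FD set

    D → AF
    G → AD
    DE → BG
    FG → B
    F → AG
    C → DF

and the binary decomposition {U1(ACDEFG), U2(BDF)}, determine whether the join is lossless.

Yes

Common attributes: U1 ∩ U2 = {DF}.
Closure of {DF}: D → AF applies, adding A; F → AG applies, adding G; FG → B applies, adding B. So (DF)⁺ = {ABDFG}.
This closure contains every attribute of U2, so U1 ∩ U2 → U2. The join is lossless.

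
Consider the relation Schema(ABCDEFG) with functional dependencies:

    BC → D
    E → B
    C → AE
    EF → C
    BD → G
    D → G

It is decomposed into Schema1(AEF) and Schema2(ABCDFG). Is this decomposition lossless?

No

Common attributes: Schema1 ∩ Schema2 = {AF}.
No dependency enlarges {AF}, so (AF)⁺ = {AF}.
The closure contains neither all of Schema1 = {AEF} nor all of Schema2 = {ABCDFG}, so the common attributes are not a superkey of either fragment. The join is lossy.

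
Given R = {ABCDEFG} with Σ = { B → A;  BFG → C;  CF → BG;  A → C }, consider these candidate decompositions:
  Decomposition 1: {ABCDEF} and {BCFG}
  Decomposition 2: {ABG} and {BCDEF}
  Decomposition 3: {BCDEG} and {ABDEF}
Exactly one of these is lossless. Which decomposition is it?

Decomposition 1: common = {BCF}, closure = {ABCFG} → lossless.
Decomposition 2: common = {B}, closure = {ABC} → lossy.
Decomposition 3: common = {BDE}, closure = {ABCDE} → lossy.

Decomposition 1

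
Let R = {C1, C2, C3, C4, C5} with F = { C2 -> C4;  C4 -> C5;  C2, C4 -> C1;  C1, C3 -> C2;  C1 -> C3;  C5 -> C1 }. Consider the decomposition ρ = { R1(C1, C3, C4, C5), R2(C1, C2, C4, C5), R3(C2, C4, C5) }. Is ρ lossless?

Yes

Chase test. Columns are C1, C2, C3, C4, C5; row i has aⱼ where attribute j ∈ Ri, else bᵢⱼ.
Initial tableau (one row per fragment):
  row 1: a1 b12 a3 a4 a5
  row 2: a1 a2 b23 a4 a5
  row 3: b31 a2 b33 a4 a5
Rows 2 and 3 agree on C2, C4; apply C2, C4→C1 and equate their C1 entries.
Rows 1 and 2 agree on C1; apply C1→C3 and equate their C3 entries.
Rows 1 and 3 agree on C1; apply C1→C3 and equate their C3 entries.
Rows 1 and 2 agree on C1, C3; apply C1, C3→C2 and equate their C2 entries.
Row 1 is now all distinguished symbols — the join is lossless.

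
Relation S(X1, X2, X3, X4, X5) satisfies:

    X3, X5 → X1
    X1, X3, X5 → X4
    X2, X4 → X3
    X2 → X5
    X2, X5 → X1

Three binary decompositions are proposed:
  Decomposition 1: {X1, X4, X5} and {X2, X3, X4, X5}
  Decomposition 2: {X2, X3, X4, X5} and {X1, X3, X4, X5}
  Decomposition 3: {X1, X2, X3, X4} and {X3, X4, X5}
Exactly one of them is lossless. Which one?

Decomposition 2

Decomposition 1: common = {X4, X5}, closure = {X4, X5} → lossy.
Decomposition 2: common = {X3, X4, X5}, closure = {X1, X3, X4, X5} → lossless.
Decomposition 3: common = {X3, X4}, closure = {X3, X4} → lossy.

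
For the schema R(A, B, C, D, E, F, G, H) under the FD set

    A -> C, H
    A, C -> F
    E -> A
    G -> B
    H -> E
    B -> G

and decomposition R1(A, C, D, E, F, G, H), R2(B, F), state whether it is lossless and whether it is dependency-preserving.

Lossless test: (F)⁺ = {F}, which is a superkey of neither fragment — lossy.
Dependency preservation: the restricted closure of {G} across the fragments never reaches {B}, so G → B cannot be enforced without a join — not preserved.

lossy and not dependency-preserving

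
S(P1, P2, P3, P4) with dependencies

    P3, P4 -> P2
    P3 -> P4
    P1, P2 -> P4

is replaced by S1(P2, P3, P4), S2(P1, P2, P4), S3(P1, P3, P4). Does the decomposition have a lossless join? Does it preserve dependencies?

lossless and dependency-preserving

Lossless test (chase): Rows 1 and 3 agree on P3, P4; apply P3, P4→P2 and equate their P2 entries. Row 3 is now all distinguished symbols — the join is lossless.
Dependency preservation: every FD's attributes lie within a single fragment, so each can be enforced locally — preserved.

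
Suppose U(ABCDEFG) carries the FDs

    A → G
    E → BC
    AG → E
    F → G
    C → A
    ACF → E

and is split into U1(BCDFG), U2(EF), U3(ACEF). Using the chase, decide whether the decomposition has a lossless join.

Yes

Chase test. Columns are ABCDEFG; row i has aⱼ where attribute j ∈ Ui, else bᵢⱼ.
Initial tableau (one row per fragment):
  row 1: b11 a2 a3 a4 b15 a6 a7
  row 2: b21 b22 b23 b24 a5 a6 b27
  row 3: a1 b32 a3 b34 a5 a6 b37
Rows 2 and 3 agree on E; apply E→BC and equate their BC entries.
Rows 1 and 2 agree on F; apply F→G and equate their G entries.
Rows 1 and 3 agree on F; apply F→G and equate their G entries.
Rows 1 and 2 agree on C; apply C→A and equate their A entries.
Rows 1 and 3 agree on C; apply C→A and equate their A entries.
Rows 1 and 2 agree on ACF; apply ACF→E and equate their E entries.
Rows 1 and 2 agree on E; apply E→BC and equate their BC entries.
Row 1 is now all distinguished symbols — the join is lossless.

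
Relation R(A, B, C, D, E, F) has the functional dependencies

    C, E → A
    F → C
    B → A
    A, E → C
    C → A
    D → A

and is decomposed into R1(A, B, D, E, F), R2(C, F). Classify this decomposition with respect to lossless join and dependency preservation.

lossless but not dependency-preserving

Lossless test: (F)⁺ = {A, C, F}, which contains all of one fragment — lossless.
Dependency preservation: the restricted closure of {C, E} across the fragments never reaches {A}, so C, E → A cannot be enforced without a join — not preserved.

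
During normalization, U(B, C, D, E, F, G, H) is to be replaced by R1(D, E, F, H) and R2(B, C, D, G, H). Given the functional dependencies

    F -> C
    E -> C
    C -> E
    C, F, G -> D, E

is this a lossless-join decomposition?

Common attributes: R1 ∩ R2 = {D, H}.
No dependency enlarges {D, H}, so (D, H)⁺ = {D, H}.
The closure contains neither all of R1 = {D, E, F, H} nor all of R2 = {B, C, D, G, H}, so the common attributes are not a superkey of either fragment. The join is lossy.

No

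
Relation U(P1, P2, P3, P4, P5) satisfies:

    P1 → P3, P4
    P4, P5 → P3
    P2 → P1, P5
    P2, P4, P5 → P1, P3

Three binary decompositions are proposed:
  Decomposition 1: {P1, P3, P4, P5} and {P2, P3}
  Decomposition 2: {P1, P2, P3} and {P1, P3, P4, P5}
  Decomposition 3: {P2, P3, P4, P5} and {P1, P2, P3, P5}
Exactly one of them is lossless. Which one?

Decomposition 3

Decomposition 1: common = {P3}, closure = {P3} → lossy.
Decomposition 2: common = {P1, P3}, closure = {P1, P3, P4} → lossy.
Decomposition 3: common = {P2, P3, P5}, closure = {P1, P2, P3, P4, P5} → lossless.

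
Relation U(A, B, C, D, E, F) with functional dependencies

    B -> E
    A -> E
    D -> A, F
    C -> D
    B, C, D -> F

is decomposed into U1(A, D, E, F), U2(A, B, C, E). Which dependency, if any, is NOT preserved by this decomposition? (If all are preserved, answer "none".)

C -> D

Check C → D: no single fragment contains all of {C, D}, and the restricted closure of {C} across the fragments never reaches {D}.
B → E is preserved.
A → E is preserved.
D → A, F is preserved.
B, C, D → F is preserved.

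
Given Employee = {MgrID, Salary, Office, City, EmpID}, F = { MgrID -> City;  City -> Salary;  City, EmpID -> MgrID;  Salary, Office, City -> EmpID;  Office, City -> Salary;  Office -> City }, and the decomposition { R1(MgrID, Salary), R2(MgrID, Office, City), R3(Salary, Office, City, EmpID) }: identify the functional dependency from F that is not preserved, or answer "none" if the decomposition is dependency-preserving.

Check City, EmpID → MgrID: no single fragment contains all of {MgrID, City, EmpID}, and the restricted closure of {City, EmpID} across the fragments never reaches {MgrID}.
MgrID → City is preserved.
City → Salary is preserved.
Salary, Office, City → EmpID is preserved.
Office, City → Salary is preserved.
Office → City is preserved.

City, EmpID -> MgrID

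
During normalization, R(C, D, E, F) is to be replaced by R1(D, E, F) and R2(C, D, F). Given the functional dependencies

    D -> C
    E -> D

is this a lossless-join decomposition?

Yes

Common attributes: R1 ∩ R2 = {D, F}.
Closure of {D, F}: D → C applies, adding C. So (D, F)⁺ = {C, D, F}.
This closure contains every attribute of R2, so R1 ∩ R2 → R2. The join is lossless.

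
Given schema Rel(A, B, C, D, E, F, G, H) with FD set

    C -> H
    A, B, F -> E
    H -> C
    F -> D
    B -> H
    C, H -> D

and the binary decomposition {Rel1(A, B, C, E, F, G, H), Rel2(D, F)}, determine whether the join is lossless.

Yes

Common attributes: Rel1 ∩ Rel2 = {F}.
Closure of {F}: F → D applies, adding D. So (F)⁺ = {D, F}.
This closure contains every attribute of Rel2, so Rel1 ∩ Rel2 → Rel2. The join is lossless.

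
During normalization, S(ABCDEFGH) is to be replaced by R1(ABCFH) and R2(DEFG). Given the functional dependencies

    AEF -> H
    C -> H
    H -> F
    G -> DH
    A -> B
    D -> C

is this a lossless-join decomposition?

No

Common attributes: R1 ∩ R2 = {F}.
No dependency enlarges {F}, so (F)⁺ = {F}.
The closure contains neither all of R1 = {ABCFH} nor all of R2 = {DEFG}, so the common attributes are not a superkey of either fragment. The join is lossy.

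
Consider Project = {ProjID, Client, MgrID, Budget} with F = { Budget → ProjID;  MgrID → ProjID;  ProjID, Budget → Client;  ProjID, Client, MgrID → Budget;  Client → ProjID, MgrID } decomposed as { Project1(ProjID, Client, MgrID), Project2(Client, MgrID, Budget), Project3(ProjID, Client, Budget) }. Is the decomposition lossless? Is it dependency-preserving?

Lossless test (chase): Rows 2 and 3 agree on Budget; apply Budget→ProjID and equate their ProjID entries. Rows 1 and 2 agree on ProjID, Client, MgrID; apply ProjID, Client, MgrID→Budget and equate their Budget entries. Rows 1 and 3 agree on Client; apply Client→ProjID, MgrID and equate their ProjID, MgrID entries. Row 1 is now all distinguished symbols — the join is lossless.
Dependency preservation: ProjID, Client, MgrID → Budget is not contained in any single fragment, but the restricted closure of its left-hand side across the fragments still reaches the right-hand side; the remaining FDs each lie inside some fragment. All dependencies are preserved.

lossless and dependency-preserving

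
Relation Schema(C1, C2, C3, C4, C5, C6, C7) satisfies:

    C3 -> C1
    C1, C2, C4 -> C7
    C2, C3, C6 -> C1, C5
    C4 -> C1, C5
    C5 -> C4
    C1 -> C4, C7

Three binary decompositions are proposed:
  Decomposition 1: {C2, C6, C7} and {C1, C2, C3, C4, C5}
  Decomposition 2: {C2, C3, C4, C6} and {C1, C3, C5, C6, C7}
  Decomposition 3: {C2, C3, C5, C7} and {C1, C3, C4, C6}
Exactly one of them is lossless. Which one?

Decomposition 1: common = {C2}, closure = {C2} → lossy.
Decomposition 2: common = {C3, C6}, closure = {C1, C3, C4, C5, C6, C7} → lossless.
Decomposition 3: common = {C3}, closure = {C1, C3, C4, C5, C7} → lossy.

Decomposition 2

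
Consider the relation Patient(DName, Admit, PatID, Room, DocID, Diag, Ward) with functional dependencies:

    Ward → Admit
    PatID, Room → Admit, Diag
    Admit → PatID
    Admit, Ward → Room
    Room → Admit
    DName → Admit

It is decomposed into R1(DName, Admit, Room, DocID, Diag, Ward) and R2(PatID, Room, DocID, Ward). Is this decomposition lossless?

Yes

Common attributes: R1 ∩ R2 = {Room, DocID, Ward}.
Closure of {Room, DocID, Ward}: Ward → Admit applies, adding Admit; Admit → PatID applies, adding PatID; PatID, Room → Admit, Diag applies, adding Diag. So (Room, DocID, Ward)⁺ = {Admit, PatID, Room, DocID, Diag, Ward}.
This closure contains every attribute of R2, so R1 ∩ R2 → R2. The join is lossless.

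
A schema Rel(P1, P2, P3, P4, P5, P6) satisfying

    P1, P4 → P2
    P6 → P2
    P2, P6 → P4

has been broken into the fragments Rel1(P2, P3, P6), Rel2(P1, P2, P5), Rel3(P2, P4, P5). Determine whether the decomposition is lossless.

No

Chase test. Columns are P1, P2, P3, P4, P5, P6; row i has aⱼ where attribute j ∈ Reli, else bᵢⱼ.
Initial tableau (one row per fragment):
  row 1: b11 a2 a3 b14 b15 a6
  row 2: a1 a2 b23 b24 a5 b26
  row 3: b31 a2 b33 a4 a5 b36
No row becomes fully distinguished — the join is lossy.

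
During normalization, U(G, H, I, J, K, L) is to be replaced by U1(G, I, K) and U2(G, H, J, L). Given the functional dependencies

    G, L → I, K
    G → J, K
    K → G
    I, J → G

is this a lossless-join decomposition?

No

Common attributes: U1 ∩ U2 = {G}.
Closure of {G}: G → J, K applies, adding J, K. So (G)⁺ = {G, J, K}.
The closure contains neither all of U1 = {G, I, K} nor all of U2 = {G, H, J, L}, so the common attributes are not a superkey of either fragment. The join is lossy.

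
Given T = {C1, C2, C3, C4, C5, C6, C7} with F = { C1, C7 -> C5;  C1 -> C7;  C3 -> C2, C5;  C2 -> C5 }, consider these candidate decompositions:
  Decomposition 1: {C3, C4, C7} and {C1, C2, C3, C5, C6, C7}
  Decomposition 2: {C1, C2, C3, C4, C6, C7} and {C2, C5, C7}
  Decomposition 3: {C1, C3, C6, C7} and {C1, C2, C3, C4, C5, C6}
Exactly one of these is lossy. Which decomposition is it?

Decomposition 1

Decomposition 1: common = {C3, C7}, closure = {C2, C3, C5, C7} → lossy.
Decomposition 2: common = {C2, C7}, closure = {C2, C5, C7} → lossless.
Decomposition 3: common = {C1, C3, C6}, closure = {C1, C2, C3, C5, C6, C7} → lossless.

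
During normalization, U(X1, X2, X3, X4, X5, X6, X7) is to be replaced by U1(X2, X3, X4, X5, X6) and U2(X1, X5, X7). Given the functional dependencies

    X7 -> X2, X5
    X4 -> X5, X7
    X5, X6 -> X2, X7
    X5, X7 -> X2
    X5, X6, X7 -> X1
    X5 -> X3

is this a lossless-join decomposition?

No

Common attributes: U1 ∩ U2 = {X5}.
Closure of {X5}: X5 → X3 applies, adding X3. So (X5)⁺ = {X3, X5}.
The closure contains neither all of U1 = {X2, X3, X4, X5, X6} nor all of U2 = {X1, X5, X7}, so the common attributes are not a superkey of either fragment. The join is lossy.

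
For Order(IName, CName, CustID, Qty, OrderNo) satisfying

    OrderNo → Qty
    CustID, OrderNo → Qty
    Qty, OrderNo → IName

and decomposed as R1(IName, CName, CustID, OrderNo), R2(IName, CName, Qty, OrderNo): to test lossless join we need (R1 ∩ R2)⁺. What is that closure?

IName, CName, Qty, OrderNo

R1 ∩ R2 = {IName, CName, OrderNo}.
OrderNo → Qty applies, adding Qty
Closure: {IName, CName, Qty, OrderNo}.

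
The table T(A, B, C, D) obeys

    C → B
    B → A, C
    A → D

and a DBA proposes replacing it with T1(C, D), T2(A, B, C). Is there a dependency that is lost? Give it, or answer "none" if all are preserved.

Check A → D: no single fragment contains all of {A, D}, and the restricted closure of {A} across the fragments never reaches {D}.
C → B is preserved.
B → A, C is preserved.

A → D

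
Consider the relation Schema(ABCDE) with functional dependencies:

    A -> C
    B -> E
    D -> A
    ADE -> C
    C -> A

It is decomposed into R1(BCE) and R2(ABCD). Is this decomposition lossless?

Yes

Common attributes: R1 ∩ R2 = {BC}.
Closure of {BC}: B → E applies, adding E; C → A applies, adding A. So (BC)⁺ = {ABCE}.
This closure contains every attribute of R1, so R1 ∩ R2 → R1. The join is lossless.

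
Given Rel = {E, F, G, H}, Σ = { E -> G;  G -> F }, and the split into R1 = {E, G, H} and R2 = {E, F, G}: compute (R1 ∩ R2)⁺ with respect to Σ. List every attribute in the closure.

E, F, G

R1 ∩ R2 = {E, G}.
G → F applies, adding F
Closure: {E, F, G}.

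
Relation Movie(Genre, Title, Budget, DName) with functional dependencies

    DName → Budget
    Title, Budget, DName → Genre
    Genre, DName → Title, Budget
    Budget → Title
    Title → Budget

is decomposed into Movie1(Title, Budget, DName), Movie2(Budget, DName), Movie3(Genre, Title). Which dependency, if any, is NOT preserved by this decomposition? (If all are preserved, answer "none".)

Check Title, Budget, DName → Genre: no single fragment contains all of {Genre, Title, Budget, DName}, and the restricted closure of {Title, Budget, DName} across the fragments never reaches {Genre}.
DName → Budget is preserved.
Genre, DName → Title, Budget is preserved.
Budget → Title is preserved.
Title → Budget is preserved.

Title, Budget, DName → Genre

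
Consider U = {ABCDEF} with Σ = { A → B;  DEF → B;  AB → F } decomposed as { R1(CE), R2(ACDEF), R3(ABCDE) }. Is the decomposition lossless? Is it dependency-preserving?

Lossless test (chase): Rows 2 and 3 agree on A; apply A→B and equate their B entries. Rows 2 and 3 agree on AB; apply AB→F and equate their F entries. Row 2 is now all distinguished symbols — the join is lossless.
Dependency preservation: the restricted closure of {DEF} across the fragments never reaches {B}, so DEF → B cannot be enforced without a join — not preserved.

lossless but not dependency-preserving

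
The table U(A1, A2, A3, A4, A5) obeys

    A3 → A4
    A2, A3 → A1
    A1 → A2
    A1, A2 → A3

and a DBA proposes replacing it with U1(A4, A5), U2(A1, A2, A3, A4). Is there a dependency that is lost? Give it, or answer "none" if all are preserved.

A3 → A4 lies within U2.
A2, A3 → A1 lies within U2.
A1 → A2 lies within U2.
A1, A2 → A3 lies within U2.
Every dependency is enforceable on the fragments, so the decomposition is dependency-preserving.

none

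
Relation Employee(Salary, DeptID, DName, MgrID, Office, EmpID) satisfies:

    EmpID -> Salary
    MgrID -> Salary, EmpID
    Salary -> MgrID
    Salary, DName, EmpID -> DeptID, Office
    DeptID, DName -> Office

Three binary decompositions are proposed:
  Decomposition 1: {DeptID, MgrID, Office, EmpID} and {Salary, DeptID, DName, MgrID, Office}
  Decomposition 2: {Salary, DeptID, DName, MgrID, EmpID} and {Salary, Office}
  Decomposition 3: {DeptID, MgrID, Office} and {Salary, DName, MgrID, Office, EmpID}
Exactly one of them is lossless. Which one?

Decomposition 1: common = {DeptID, MgrID, Office}, closure = {Salary, DeptID, MgrID, Office, EmpID} → lossless.
Decomposition 2: common = {Salary}, closure = {Salary, MgrID, EmpID} → lossy.
Decomposition 3: common = {MgrID, Office}, closure = {Salary, MgrID, Office, EmpID} → lossy.

Decomposition 1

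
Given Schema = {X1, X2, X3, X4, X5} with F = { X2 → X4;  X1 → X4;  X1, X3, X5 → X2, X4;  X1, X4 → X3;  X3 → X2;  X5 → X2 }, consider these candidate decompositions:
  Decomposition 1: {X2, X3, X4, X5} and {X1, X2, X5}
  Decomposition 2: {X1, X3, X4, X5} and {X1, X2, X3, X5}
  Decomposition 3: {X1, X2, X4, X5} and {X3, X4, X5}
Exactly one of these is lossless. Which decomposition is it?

Decomposition 2

Decomposition 1: common = {X2, X5}, closure = {X2, X4, X5} → lossy.
Decomposition 2: common = {X1, X3, X5}, closure = {X1, X2, X3, X4, X5} → lossless.
Decomposition 3: common = {X4, X5}, closure = {X2, X4, X5} → lossy.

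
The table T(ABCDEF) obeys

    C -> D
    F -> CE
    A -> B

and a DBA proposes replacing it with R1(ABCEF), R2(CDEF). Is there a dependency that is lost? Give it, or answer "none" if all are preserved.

C → D lies within R2.
F → CE lies within R1.
A → B lies within R1.
Every dependency is enforceable on the fragments, so the decomposition is dependency-preserving.

none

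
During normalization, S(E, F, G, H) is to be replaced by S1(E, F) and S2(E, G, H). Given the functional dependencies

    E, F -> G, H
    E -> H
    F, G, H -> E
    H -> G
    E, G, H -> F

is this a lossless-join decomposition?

Yes

Common attributes: S1 ∩ S2 = {E}.
Closure of {E}: E → H applies, adding H; H → G applies, adding G; E, G, H → F applies, adding F. So (E)⁺ = {E, F, G, H}.
This closure contains every attribute of S1, so S1 ∩ S2 → S1. The join is lossless.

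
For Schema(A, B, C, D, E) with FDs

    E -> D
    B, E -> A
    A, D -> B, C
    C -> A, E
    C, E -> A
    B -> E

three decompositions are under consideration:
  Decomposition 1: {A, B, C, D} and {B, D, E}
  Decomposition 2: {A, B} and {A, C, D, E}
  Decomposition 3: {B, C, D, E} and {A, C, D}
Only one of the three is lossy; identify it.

Decomposition 2

Decomposition 1: common = {B, D}, closure = {A, B, C, D, E} → lossless.
Decomposition 2: common = {A}, closure = {A} → lossy.
Decomposition 3: common = {C, D}, closure = {A, B, C, D, E} → lossless.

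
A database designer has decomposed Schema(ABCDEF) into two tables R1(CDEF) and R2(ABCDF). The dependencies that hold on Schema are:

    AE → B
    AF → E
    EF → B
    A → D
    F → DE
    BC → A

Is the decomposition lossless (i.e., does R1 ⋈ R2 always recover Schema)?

Common attributes: R1 ∩ R2 = {CDF}.
Closure of {CDF}: F → DE applies, adding E; EF → B applies, adding B; BC → A applies, adding A. So (CDF)⁺ = {ABCDEF}.
This closure contains every attribute of R1, so R1 ∩ R2 → R1. The join is lossless.

Yes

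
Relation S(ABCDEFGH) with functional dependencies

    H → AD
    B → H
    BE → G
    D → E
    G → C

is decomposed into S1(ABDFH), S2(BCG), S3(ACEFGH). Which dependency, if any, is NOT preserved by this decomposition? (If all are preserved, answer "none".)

Check D → E: no single fragment contains all of {DE}, and the restricted closure of {D} across the fragments never reaches {E}.
H → AD is preserved.
B → H is preserved.
BE → G is preserved.
G → C is preserved.

D → E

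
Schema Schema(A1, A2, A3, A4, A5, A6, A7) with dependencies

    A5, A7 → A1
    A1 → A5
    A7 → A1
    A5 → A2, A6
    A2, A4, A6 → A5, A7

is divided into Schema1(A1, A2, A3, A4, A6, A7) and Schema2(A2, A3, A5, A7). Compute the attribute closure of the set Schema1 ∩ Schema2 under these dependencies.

Schema1 ∩ Schema2 = {A2, A3, A7}.
A7 → A1 applies, adding A1
A1 → A5 applies, adding A5
A5 → A2, A6 applies, adding A6
Closure: {A1, A2, A3, A5, A6, A7}.

A1, A2, A3, A5, A6, A7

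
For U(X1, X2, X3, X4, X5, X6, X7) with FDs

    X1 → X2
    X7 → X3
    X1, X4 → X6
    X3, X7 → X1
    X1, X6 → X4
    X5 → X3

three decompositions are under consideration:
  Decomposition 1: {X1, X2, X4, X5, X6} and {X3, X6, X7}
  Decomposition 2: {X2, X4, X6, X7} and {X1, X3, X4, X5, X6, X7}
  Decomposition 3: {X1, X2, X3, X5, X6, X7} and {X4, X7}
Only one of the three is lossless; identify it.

Decomposition 2

Decomposition 1: common = {X6}, closure = {X6} → lossy.
Decomposition 2: common = {X4, X6, X7}, closure = {X1, X2, X3, X4, X6, X7} → lossless.
Decomposition 3: common = {X7}, closure = {X1, X2, X3, X7} → lossy.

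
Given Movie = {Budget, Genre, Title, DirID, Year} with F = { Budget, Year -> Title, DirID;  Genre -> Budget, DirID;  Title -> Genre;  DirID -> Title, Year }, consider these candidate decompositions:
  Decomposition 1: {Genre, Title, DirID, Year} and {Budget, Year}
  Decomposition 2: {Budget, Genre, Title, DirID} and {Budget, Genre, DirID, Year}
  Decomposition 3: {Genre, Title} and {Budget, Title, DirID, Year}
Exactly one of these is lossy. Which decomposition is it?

Decomposition 1: common = {Year}, closure = {Year} → lossy.
Decomposition 2: common = {Budget, Genre, DirID}, closure = {Budget, Genre, Title, DirID, Year} → lossless.
Decomposition 3: common = {Title}, closure = {Budget, Genre, Title, DirID, Year} → lossless.

Decomposition 1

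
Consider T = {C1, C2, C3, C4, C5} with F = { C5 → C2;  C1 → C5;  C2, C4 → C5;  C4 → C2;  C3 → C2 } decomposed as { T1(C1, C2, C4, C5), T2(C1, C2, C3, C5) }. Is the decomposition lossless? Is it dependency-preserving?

lossy but dependency-preserving

Lossless test: (C1, C2, C5)⁺ = {C1, C2, C5}, which is a superkey of neither fragment — lossy.
Dependency preservation: every FD's attributes lie within a single fragment, so each can be enforced locally — preserved.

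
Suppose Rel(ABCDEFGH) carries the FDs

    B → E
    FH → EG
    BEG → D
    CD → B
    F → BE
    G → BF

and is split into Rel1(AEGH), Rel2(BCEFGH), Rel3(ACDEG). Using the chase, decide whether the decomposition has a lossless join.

No

Chase test. Columns are ABCDEFGH; row i has aⱼ where attribute j ∈ Reli, else bᵢⱼ.
Initial tableau (one row per fragment):
  row 1: a1 b12 b13 b14 a5 b16 a7 a8
  row 2: b21 a2 a3 b24 a5 a6 a7 a8
  row 3: a1 b32 a3 a4 a5 b36 a7 b38
Rows 1 and 2 agree on G; apply G→BF and equate their BF entries.
Rows 1 and 3 agree on G; apply G→BF and equate their BF entries.
Rows 1 and 2 agree on BEG; apply BEG→D and equate their D entries.
Rows 1 and 3 agree on BEG; apply BEG→D and equate their D entries.
No row becomes fully distinguished — the join is lossy.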